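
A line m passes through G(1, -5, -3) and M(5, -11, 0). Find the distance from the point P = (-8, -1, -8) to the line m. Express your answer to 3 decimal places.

A direction vector for m is M − G = (4, -6, 3).
Taking (1, -5, -3) on m with direction v = (4, -6, 3): w = P − (1, -5, -3) = (-9, 4, -5), and w × v = (-18, 7, 38).
Distance = |w × v| / |v| = √1817 / √61 ≈ 5.458.

5.458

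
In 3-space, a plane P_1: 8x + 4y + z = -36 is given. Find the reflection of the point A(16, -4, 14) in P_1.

λ = (n·A − d)/|n|² = (126 − (-36))/81 = 2.
Reflection = A − 2λn = (16, -4, 14) − 4·(8, 4, 1) = (-16, -20, 10).

(-16, -20, 10)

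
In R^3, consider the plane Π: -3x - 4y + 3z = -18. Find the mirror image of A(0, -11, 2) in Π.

λ = (n·A − d)/|n|² = (50 − (-18))/34 = 2.
Reflection = A − 2λn = (0, -11, 2) − 4·(-3, -4, 3) = (12, 5, -10).

(12, 5, -10)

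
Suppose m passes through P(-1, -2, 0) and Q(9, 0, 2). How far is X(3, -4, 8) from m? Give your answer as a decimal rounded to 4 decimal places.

7.6787

A direction vector for m is Q − P = (10, 2, 2).
Taking (-1, -2, 0) on m with direction v = (10, 2, 2): w = X − (-1, -2, 0) = (4, -2, 8), and w × v = (-20, 72, 28).
Distance = |w × v| / |v| = √6368 / √108 ≈ 7.6787.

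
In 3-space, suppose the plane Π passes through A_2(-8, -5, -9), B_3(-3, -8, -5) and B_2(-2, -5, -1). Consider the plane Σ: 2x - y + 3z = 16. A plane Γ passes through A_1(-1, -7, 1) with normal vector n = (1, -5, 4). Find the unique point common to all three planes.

(1, -5, 3)

A_2B_3 = (5, -3, 4), A_2B_2 = (6, 0, 8); a normal to Π is A_2B_3 × A_2B_2 = (-24, -16, 18).
Using A_2: Π has equation -24x - 16y + 18z = 110.
Γ: n·r = n·A_1 gives x - 5y + 4z = 38.
Solving the 3×3 linear system -24x - 16y + 18z = 110, 2x - y + 3z = 16, x - 5y + 4z = 38 (e.g. by elimination or Cramer's rule, determinant = -346) gives (1, -5, 3).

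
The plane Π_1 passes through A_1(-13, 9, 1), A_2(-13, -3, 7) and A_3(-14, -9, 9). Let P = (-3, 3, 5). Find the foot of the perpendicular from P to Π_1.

(-7, 5, 9)

A_1A_2 = (0, -12, 6), A_1A_3 = (-1, -18, 8); a normal to Π_1 is A_1A_2 × A_1A_3 = (12, -6, -12).
Using A_1: Π_1 has equation 12x - 6y - 12z = -222.
Foot = P − λn with λ = (n·P − d)/|n|² = (-114 − (-222))/324 = 1/3.
Foot = (-3, 3, 5) − (1/3)·(12, -6, -12) = (-7, 5, 9).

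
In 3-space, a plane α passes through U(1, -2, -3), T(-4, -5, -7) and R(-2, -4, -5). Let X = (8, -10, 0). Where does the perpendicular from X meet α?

(2, -4, 3)

UT = (-5, -3, -4), UR = (-3, -2, -2); a normal to α is UT × UR = (-2, 2, 1).
Using U: α has equation -2x + 2y + z = -9.
Foot = X − λn with λ = (n·X − d)/|n|² = (-36 − (-9))/9 = -3.
Foot = (8, -10, 0) − (-3)·(-2, 2, 1) = (2, -4, 3).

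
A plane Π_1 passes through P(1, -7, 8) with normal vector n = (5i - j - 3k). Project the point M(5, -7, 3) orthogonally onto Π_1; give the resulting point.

Π_1: n·r = n·P gives 5x - y - 3z = -12.
Foot = M − λn with λ = (n·M − d)/|n|² = (23 − (-12))/35 = 1.
Foot = (5, -7, 3) − 1·(5, -1, -3) = (0, -6, 6).

(0, -6, 6)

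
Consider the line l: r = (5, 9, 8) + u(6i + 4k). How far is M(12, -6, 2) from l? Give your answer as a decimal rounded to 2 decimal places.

17.43

Taking (5, 9, 8) on l with direction v = (6, 0, 4): w = M − (5, 9, 8) = (7, -15, -6), and w × v = (-60, -64, 90).
Distance = |w × v| / |v| = √15796 / √52 ≈ 17.43.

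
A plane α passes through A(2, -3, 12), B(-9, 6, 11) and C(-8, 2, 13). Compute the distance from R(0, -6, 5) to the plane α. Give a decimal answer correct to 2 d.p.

AB = (-11, 9, -1), AC = (-10, 5, 1); a normal to α is AB × AC = (14, 21, 35).
Using A: α has equation 14x + 21y + 35z = 385.
n·R − d = (14)·(0) + (21)·(-6) + (35)·(5) − 385 = -336; |n| = √1862.
Distance = |-336| / √1862 = 336/√1862 ≈ 7.79.

7.79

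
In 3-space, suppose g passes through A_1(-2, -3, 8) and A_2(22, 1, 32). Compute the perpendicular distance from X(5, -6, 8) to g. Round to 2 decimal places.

6.10

A direction vector for g is A_2 − A_1 = (24, 4, 24).
Taking (-2, -3, 8) on g with direction v = (24, 4, 24): w = X − (-2, -3, 8) = (7, -3, 0), and w × v = (-72, -168, 100).
Distance = |w × v| / |v| = √43408 / √1168 ≈ 6.10.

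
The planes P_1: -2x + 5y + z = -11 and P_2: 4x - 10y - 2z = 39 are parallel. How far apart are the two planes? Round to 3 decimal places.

Rescale P_2 by 1/(-2): -2x + 5y + z = -39/2. Then distance = |-11 − (-39/2)| / √30 ≈ 1.552.

1.552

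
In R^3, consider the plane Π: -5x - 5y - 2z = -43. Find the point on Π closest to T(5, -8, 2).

(10, -3, 4)

Foot = T − λn with λ = (n·T − d)/|n|² = (11 − (-43))/54 = 1.
Foot = (5, -8, 2) − 1·(-5, -5, -2) = (10, -3, 4).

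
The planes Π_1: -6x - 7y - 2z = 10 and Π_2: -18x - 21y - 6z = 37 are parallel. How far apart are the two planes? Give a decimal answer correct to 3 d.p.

Rescale Π_2 by 1/3: -6x - 7y - 2z = 37/3. Then distance = |10 − (37/3)| / √89 ≈ 0.247.

0.247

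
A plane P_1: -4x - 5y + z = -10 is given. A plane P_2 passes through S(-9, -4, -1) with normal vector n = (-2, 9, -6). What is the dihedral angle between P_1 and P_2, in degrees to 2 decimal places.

52.90

P_2: n·r = n·S gives -2x + 9y - 6z = -12.
cos θ = |n₁·n₂| / (|n₁||n₂|) = |-43| / (√42 · √121).
θ = arccos(0.60319) ≈ 52.90°.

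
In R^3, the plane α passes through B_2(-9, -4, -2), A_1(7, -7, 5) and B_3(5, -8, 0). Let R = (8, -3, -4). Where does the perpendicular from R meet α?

B_2A_1 = (16, -3, 7), B_2B_3 = (14, -4, 2); a normal to α is B_2A_1 × B_2B_3 = (22, 66, -22).
Using B_2: α has equation 22x + 66y - 22z = -418.
Foot = R − λn with λ = (n·R − d)/|n|² = (66 − (-418))/5324 = 1/11.
Foot = (8, -3, -4) − (1/11)·(22, 66, -22) = (6, -9, -2).

(6, -9, -2)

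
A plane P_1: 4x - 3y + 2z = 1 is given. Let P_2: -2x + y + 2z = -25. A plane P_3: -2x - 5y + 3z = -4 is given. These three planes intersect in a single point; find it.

(1, -5, -9)

Solving the 3×3 linear system 4x - 3y + 2z = 1, -2x + y + 2z = -25, -2x - 5y + 3z = -4 (e.g. by elimination or Cramer's rule, determinant = 70) gives (1, -5, -9).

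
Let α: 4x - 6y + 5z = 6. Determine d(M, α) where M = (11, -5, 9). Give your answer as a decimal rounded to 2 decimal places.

12.88

n·M − d = (4)·(11) + (-6)·(-5) + (5)·(9) − 6 = 113; |n| = √77.
Distance = |113| / √77 = 113/√77 ≈ 12.88.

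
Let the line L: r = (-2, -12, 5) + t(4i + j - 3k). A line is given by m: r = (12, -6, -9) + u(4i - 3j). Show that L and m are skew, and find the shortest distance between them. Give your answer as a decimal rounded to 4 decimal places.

1.1855

Common perpendicular direction n = (4, 1, -3) × (4, -3, 0) = (-9, -12, -16).
With w = (12, -6, -9) − (-2, -12, 5) = (14, 6, -14), w · n = 26.
Since n ≠ 0 the lines are not parallel, and w · n = 26 ≠ 0 so they do not intersect; hence they are skew.
Distance = |w · n| / |n| = |26| / √481 ≈ 1.1855.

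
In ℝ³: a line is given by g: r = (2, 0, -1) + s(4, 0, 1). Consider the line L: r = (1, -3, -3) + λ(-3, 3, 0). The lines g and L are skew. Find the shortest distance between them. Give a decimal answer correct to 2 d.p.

Common perpendicular direction n = (4, 0, 1) × (-3, 3, 0) = (-3, -3, 12).
With w = (1, -3, -3) − (2, 0, -1) = (-1, -3, -2), w · n = -12.
Distance = |w · n| / |n| = |-12| / √162 ≈ 0.94.

0.94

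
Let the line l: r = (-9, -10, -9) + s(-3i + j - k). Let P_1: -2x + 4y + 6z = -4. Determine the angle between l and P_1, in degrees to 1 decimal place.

9.3

sin θ = |n·v| / (|n||v|) = |4| / (√56 · √11) = 0.16116.
θ ≈ 9.3°.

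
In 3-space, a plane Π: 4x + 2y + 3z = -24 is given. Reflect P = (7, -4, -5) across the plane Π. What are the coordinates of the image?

λ = (n·P − d)/|n|² = (5 − (-24))/29 = 1.
Reflection = P − 2λn = (7, -4, -5) − 2·(4, 2, 3) = (-1, -8, -11).

(-1, -8, -11)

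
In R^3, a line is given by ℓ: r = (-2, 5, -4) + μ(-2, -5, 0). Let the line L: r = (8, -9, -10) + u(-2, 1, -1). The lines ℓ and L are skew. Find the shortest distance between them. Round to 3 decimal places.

11.404

Common perpendicular direction n = (-2, -5, 0) × (-2, 1, -1) = (5, -2, -12).
With w = (8, -9, -10) − (-2, 5, -4) = (10, -14, -6), w · n = 150.
Distance = |w · n| / |n| = |150| / √173 ≈ 11.404.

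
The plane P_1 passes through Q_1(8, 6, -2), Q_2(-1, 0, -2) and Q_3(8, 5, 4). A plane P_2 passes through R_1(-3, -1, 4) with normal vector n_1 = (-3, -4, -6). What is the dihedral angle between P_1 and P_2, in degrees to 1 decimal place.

71.5

Q_1Q_2 = (-9, -6, 0), Q_1Q_3 = (0, -1, 6); a normal to P_1 is Q_1Q_2 × Q_1Q_3 = (-36, 54, 9).
Using Q_1: P_1 has equation -36x + 54y + 9z = 18.
P_2: n_1·r = n_1·R_1 gives -3x - 4y - 6z = -11.
cos θ = |n₁·n₂| / (|n₁||n₂|) = |-162| / (√4293 · √61).
θ = arccos(0.31657) ≈ 71.5°.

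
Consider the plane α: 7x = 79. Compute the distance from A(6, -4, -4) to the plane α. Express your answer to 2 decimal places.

n·A − d = (7)·(6) + (0)·(-4) + (0)·(-4) − 79 = -37; |n| = √49.
Distance = |-37| / √49 = 37/√49 ≈ 5.29.

5.29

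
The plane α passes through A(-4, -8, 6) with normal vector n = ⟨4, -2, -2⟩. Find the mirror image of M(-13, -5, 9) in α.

α: n·r = n·A gives 4x - 2y - 2z = -12.
λ = (n·M − d)/|n|² = (-60 − (-12))/24 = -2.
Reflection = M − 2λn = (-13, -5, 9) − (-4)·(4, -2, -2) = (3, -13, 1).

(3, -13, 1)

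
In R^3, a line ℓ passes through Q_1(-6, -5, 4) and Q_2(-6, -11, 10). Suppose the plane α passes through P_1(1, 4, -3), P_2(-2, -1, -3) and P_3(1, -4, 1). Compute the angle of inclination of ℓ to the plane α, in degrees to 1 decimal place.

A direction vector for ℓ is Q_2 − Q_1 = (0, -6, 6).
P_1P_2 = (-3, -5, 0), P_1P_3 = (0, -8, 4); a normal to α is P_1P_2 × P_1P_3 = (-20, 12, 24).
Using P_1: α has equation -20x + 12y + 24z = -44.
sin θ = |n·v| / (|n||v|) = |72| / (√1120 · √72) = 0.25355.
θ ≈ 14.7°.

14.7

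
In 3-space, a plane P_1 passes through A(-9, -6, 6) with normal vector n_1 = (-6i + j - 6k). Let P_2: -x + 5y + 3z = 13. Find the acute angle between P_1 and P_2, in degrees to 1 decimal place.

P_1: n_1·r = n_1·A gives -6x + y - 6z = 12.
cos θ = |n₁·n₂| / (|n₁||n₂|) = |-7| / (√73 · √35).
θ = arccos(0.13848) ≈ 82.0°.

82.0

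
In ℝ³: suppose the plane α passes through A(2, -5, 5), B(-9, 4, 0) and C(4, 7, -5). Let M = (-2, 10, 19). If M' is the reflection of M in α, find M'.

(-8, -14, -11)

AB = (-11, 9, -5), AC = (2, 12, -10); a normal to α is AB × AC = (-30, -120, -150).
Using A: α has equation -30x - 120y - 150z = -210.
λ = (n·M − d)/|n|² = (-3990 − (-210))/37800 = -1/10.
Reflection = M − 2λn = (-2, 10, 19) − (-1/5)·(-30, -120, -150) = (-8, -14, -11).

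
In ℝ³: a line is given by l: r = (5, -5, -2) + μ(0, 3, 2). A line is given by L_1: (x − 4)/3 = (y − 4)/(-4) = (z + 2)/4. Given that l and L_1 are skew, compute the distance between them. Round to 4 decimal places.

1.4953

L_1 has direction (3, -4, 4) through (4, 4, -2).
Common perpendicular direction n = (0, 3, 2) × (3, -4, 4) = (20, 6, -9).
With w = (4, 4, -2) − (5, -5, -2) = (-1, 9, 0), w · n = 34.
Distance = |w · n| / |n| = |34| / √517 ≈ 1.4953.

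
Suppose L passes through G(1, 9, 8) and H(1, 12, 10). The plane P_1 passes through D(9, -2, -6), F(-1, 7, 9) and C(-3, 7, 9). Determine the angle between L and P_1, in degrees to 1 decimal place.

25.3

A direction vector for L is H − G = (0, 3, 2).
DF = (-10, 9, 15), DC = (-12, 9, 15); a normal to P_1 is DF × DC = (0, -30, 18).
Using D: P_1 has equation -30y + 18z = -48.
sin θ = |n·v| / (|n||v|) = |-54| / (√1224 · √13) = 0.42809.
θ ≈ 25.3°.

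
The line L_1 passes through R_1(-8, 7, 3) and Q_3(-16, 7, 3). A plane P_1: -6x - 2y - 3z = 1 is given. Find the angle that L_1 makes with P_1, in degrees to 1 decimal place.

59.0

A direction vector for L_1 is Q_3 − R_1 = (-8, 0, 0).
sin θ = |n·v| / (|n||v|) = |48| / (√49 · √64) = 0.85714.
θ ≈ 59.0°.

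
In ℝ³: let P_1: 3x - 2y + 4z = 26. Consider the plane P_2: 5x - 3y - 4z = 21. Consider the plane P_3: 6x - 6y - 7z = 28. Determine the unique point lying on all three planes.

(4, -3, 2)

Solving the 3×3 linear system 3x - 2y + 4z = 26, 5x - 3y - 4z = 21, 6x - 6y - 7z = 28 (e.g. by elimination or Cramer's rule, determinant = -79) gives (4, -3, 2).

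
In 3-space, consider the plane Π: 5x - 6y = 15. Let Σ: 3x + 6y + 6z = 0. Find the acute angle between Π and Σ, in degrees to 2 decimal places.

cos θ = |n₁·n₂| / (|n₁||n₂|) = |-21| / (√61 · √81).
θ = arccos(0.29875) ≈ 72.62°.

72.62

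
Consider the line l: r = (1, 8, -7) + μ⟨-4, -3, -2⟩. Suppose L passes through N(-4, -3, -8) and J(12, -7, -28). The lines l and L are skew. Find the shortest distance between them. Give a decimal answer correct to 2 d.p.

A direction vector for L is J − N = (16, -4, -20).
Common perpendicular direction n = (-4, -3, -2) × (16, -4, -20) = (52, -112, 64).
With w = (-4, -3, -8) − (1, 8, -7) = (-5, -11, -1), w · n = 908.
Distance = |w · n| / |n| = |908| / √19344 ≈ 6.53.

6.53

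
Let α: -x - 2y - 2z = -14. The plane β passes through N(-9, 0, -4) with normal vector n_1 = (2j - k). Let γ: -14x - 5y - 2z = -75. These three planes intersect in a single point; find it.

(4, 3, 2)

β: n_1·r = n_1·N gives 2y - z = 4.
Solving the 3×3 linear system -x - 2y - 2z = -14, 2y - z = 4, -14x - 5y - 2z = -75 (e.g. by elimination or Cramer's rule, determinant = -75) gives (4, 3, 2).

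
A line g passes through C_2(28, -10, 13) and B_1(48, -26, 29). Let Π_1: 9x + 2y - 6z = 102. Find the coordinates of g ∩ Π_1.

A direction vector for g is B_1 − C_2 = (20, -16, 16).
Substitute r = (28, -10, 13) + t(20, -16, 16) into the plane: 154 + 52t = 102, so t = -1.
Intersection: (28, -10, 13) + (-1)·(20, -16, 16) = (8, 6, -3).

(8, 6, -3)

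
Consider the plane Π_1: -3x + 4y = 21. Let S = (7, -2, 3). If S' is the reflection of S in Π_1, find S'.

(-5, 14, 3)

λ = (n·S − d)/|n|² = (-29 − 21)/25 = -2.
Reflection = S − 2λn = (7, -2, 3) − (-4)·(-3, 4, 0) = (-5, 14, 3).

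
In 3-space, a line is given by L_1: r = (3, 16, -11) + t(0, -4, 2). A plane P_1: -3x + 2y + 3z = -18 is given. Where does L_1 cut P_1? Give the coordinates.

(3, 0, -3)

Substitute r = (3, 16, -11) + t(0, -4, 2) into the plane: -10 + (-2)t = -18, so t = 4.
Intersection: (3, 16, -11) + 4·(0, -4, 2) = (3, 0, -3).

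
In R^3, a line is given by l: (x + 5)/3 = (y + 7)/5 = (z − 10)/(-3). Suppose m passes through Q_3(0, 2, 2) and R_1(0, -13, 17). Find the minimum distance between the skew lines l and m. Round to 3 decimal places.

1.492

l has direction (3, 5, -3) through (-5, -7, 10).
A direction vector for m is R_1 − Q_3 = (0, -15, 15).
Common perpendicular direction n = (3, 5, -3) × (0, -15, 15) = (30, -45, -45).
With w = (0, 2, 2) − (-5, -7, 10) = (5, 9, -8), w · n = 105.
Distance = |w · n| / |n| = |105| / √4950 ≈ 1.492.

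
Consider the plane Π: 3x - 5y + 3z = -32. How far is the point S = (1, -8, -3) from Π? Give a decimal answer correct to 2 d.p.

10.06

n·S − d = (3)·(1) + (-5)·(-8) + (3)·(-3) − (-32) = 66; |n| = √43.
Distance = |66| / √43 = 66/√43 ≈ 10.06.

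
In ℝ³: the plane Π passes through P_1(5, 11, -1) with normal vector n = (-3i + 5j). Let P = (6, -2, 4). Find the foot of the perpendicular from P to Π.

(0, 8, 4)

Π: n·r = n·P_1 gives -3x + 5y = 40.
Foot = P − λn with λ = (n·P − d)/|n|² = (-28 − 40)/34 = -2.
Foot = (6, -2, 4) − (-2)·(-3, 5, 0) = (0, 8, 4).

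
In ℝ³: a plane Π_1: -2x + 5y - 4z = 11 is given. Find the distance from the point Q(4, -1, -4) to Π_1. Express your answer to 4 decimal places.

1.1926

n·Q − d = (-2)·(4) + (5)·(-1) + (-4)·(-4) − 11 = -8; |n| = √45.
Distance = |-8| / √45 = 8/√45 ≈ 1.1926.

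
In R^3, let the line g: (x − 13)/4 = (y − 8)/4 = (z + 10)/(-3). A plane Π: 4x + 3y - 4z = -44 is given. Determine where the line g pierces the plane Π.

(-3, -8, 2)

g has direction (4, 4, -3) through (13, 8, -10).
Substitute r = (13, 8, -10) + t(4, 4, -3) into the plane: 116 + 40t = -44, so t = -4.
Intersection: (13, 8, -10) + (-4)·(4, 4, -3) = (-3, -8, 2).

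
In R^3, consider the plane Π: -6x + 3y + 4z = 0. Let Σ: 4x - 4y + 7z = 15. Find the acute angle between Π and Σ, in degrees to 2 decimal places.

83.46

cos θ = |n₁·n₂| / (|n₁||n₂|) = |-8| / (√61 · √81).
θ = arccos(0.11381) ≈ 83.46°.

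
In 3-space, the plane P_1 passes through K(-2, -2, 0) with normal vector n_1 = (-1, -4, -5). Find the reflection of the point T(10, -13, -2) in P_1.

(12, -5, 8)

P_1: n_1·r = n_1·K gives -x - 4y - 5z = 10.
λ = (n·T − d)/|n|² = (52 − 10)/42 = 1.
Reflection = T − 2λn = (10, -13, -2) − 2·(-1, -4, -5) = (12, -5, 8).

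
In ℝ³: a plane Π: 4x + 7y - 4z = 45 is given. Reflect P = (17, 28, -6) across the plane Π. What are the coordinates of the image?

λ = (n·P − d)/|n|² = (288 − 45)/81 = 3.
Reflection = P − 2λn = (17, 28, -6) − 6·(4, 7, -4) = (-7, -14, 18).

(-7, -14, 18)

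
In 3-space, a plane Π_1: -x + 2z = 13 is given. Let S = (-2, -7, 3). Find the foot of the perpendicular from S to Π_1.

(-3, -7, 5)

Foot = S − λn with λ = (n·S − d)/|n|² = (8 − 13)/5 = -1.
Foot = (-2, -7, 3) − (-1)·(-1, 0, 2) = (-3, -7, 5).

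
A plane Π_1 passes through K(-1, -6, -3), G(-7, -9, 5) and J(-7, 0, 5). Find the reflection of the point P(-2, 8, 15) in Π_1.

(-18, 8, 3)

KG = (-6, -3, 8), KJ = (-6, 6, 8); a normal to Π_1 is KG × KJ = (-72, 0, -54).
Using K: Π_1 has equation -72x - 54z = 234.
λ = (n·P − d)/|n|² = (-666 − 234)/8100 = -1/9.
Reflection = P − 2λn = (-2, 8, 15) − (-2/9)·(-72, 0, -54) = (-18, 8, 3).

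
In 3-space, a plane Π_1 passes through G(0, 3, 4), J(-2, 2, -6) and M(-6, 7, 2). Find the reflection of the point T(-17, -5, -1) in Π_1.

GJ = (-2, -1, -10), GM = (-6, 4, -2); a normal to Π_1 is GJ × GM = (42, 56, -14).
Using G: Π_1 has equation 42x + 56y - 14z = 112.
λ = (n·T − d)/|n|² = (-980 − 112)/5096 = -3/14.
Reflection = T − 2λn = (-17, -5, -1) − (-3/7)·(42, 56, -14) = (1, 19, -7).

(1, 19, -7)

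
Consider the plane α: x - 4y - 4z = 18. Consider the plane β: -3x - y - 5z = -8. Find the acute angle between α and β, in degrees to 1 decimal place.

cos θ = |n₁·n₂| / (|n₁||n₂|) = |21| / (√33 · √35).
θ = arccos(0.61791) ≈ 51.8°.

51.8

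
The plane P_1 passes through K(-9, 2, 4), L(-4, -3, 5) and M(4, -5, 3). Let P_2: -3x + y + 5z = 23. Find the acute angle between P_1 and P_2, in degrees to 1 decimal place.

KL = (5, -5, 1), KM = (13, -7, -1); a normal to P_1 is KL × KM = (12, 18, 30).
Using K: P_1 has equation 12x + 18y + 30z = 48.
cos θ = |n₁·n₂| / (|n₁||n₂|) = |132| / (√1368 · √35).
θ = arccos(0.60325) ≈ 52.9°.

52.9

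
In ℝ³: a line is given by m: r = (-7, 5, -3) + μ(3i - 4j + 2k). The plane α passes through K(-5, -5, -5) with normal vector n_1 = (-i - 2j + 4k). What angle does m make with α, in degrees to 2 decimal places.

α: n_1·r = n_1·K gives -x - 2y + 4z = -5.
sin θ = |n·v| / (|n||v|) = |13| / (√21 · √29) = 0.52679.
θ ≈ 31.79°.

31.79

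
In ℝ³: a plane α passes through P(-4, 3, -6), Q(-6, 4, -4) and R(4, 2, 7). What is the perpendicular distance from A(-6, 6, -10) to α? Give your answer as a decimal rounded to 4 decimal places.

2.6667

PQ = (-2, 1, 2), PR = (8, -1, 13); a normal to α is PQ × PR = (15, 42, -6).
Using P: α has equation 15x + 42y - 6z = 102.
n·A − d = (15)·(-6) + (42)·(6) + (-6)·(-10) − 102 = 120; |n| = √2025.
Distance = |120| / √2025 = 120/√2025 ≈ 2.6667.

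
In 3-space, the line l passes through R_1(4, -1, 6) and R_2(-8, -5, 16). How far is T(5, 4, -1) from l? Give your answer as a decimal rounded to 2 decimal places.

5.91

A direction vector for l is R_2 − R_1 = (-12, -4, 10).
Taking (4, -1, 6) on l with direction v = (-12, -4, 10): w = T − (4, -1, 6) = (1, 5, -7), and w × v = (22, 74, 56).
Distance = |w × v| / |v| = √9096 / √260 ≈ 5.91.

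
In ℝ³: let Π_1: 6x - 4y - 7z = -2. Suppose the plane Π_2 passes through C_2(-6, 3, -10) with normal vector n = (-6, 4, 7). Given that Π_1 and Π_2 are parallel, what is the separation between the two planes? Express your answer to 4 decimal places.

2.3881

Π_2: n·r = n·C_2 gives -6x + 4y + 7z = -22.
Rescale Π_2 by 1/(-1): 6x - 4y - 7z = 22. Then distance = |-2 − 22| / √101 ≈ 2.3881.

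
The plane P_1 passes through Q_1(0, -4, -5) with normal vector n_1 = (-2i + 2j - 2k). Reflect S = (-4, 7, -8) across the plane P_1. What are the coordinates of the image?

(8, -5, 4)

P_1: n_1·r = n_1·Q_1 gives -2x + 2y - 2z = 2.
λ = (n·S − d)/|n|² = (38 − 2)/12 = 3.
Reflection = S − 2λn = (-4, 7, -8) − 6·(-2, 2, -2) = (8, -5, 4).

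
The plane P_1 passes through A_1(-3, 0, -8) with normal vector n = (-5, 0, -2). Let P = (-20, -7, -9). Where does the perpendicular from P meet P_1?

(-5, -7, -3)

P_1: n·r = n·A_1 gives -5x - 2z = 31.
Foot = P − λn with λ = (n·P − d)/|n|² = (118 − 31)/29 = 3.
Foot = (-20, -7, -9) − 3·(-5, 0, -2) = (-5, -7, -3).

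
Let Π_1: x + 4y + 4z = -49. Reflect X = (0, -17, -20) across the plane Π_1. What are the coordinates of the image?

(6, 7, 4)

λ = (n·X − d)/|n|² = (-148 − (-49))/33 = -3.
Reflection = X − 2λn = (0, -17, -20) − (-6)·(1, 4, 4) = (6, 7, 4).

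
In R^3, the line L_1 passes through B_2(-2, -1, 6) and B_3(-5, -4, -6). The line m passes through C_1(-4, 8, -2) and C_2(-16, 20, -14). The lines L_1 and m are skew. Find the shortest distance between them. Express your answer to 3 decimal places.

5.353

A direction vector for L_1 is B_3 − B_2 = (-3, -3, -12).
A direction vector for m is C_2 − C_1 = (-12, 12, -12).
Common perpendicular direction n = (-3, -3, -12) × (-12, 12, -12) = (180, 108, -72).
With w = (-4, 8, -2) − (-2, -1, 6) = (-2, 9, -8), w · n = 1188.
Distance = |w · n| / |n| = |1188| / √49248 ≈ 5.353.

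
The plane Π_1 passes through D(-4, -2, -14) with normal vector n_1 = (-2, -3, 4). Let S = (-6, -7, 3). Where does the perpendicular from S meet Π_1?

(0, 2, -9)

Π_1: n_1·r = n_1·D gives -2x - 3y + 4z = -42.
Foot = S − λn with λ = (n·S − d)/|n|² = (45 − (-42))/29 = 3.
Foot = (-6, -7, 3) − 3·(-2, -3, 4) = (0, 2, -9).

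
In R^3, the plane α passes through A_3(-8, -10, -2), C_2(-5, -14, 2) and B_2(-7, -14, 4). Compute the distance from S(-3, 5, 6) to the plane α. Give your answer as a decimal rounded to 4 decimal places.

A_3C_2 = (3, -4, 4), A_3B_2 = (1, -4, 6); a normal to α is A_3C_2 × A_3B_2 = (-8, -14, -8).
Using A_3: α has equation -8x - 14y - 8z = 220.
n·S − d = (-8)·(-3) + (-14)·(5) + (-8)·(6) − 220 = -314; |n| = √324.
Distance = |-314| / √324 = 314/√324 ≈ 17.4444.

17.4444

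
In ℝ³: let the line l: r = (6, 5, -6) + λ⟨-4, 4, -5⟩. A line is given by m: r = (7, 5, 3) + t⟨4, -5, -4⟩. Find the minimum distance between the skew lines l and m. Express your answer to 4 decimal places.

Common perpendicular direction n = (-4, 4, -5) × (4, -5, -4) = (-41, -36, 4).
With w = (7, 5, 3) − (6, 5, -6) = (1, 0, 9), w · n = -5.
Distance = |w · n| / |n| = |-5| / √2993 ≈ 0.0914.

0.0914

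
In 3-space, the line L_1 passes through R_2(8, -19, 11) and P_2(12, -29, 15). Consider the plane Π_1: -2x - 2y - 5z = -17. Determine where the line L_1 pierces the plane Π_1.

A direction vector for L_1 is P_2 − R_2 = (4, -10, 4).
Substitute r = (8, -19, 11) + t(4, -10, 4) into the plane: -33 + (-8)t = -17, so t = -2.
Intersection: (8, -19, 11) + (-2)·(4, -10, 4) = (0, 1, 3).

(0, 1, 3)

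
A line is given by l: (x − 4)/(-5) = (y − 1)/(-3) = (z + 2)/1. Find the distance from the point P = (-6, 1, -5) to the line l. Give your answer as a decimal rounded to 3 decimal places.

l has direction (-5, -3, 1) through (4, 1, -2).
Taking (4, 1, -2) on l with direction v = (-5, -3, 1): w = P − (4, 1, -2) = (-10, 0, -3), and w × v = (-9, 25, 30).
Distance = |w × v| / |v| = √1606 / √35 ≈ 6.774.

6.774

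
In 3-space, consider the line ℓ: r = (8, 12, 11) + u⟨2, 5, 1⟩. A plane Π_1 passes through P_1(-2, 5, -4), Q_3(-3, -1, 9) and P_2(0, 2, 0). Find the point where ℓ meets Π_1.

(2, -3, 8)

P_1Q_3 = (-1, -6, 13), P_1P_2 = (2, -3, 4); a normal to Π_1 is P_1Q_3 × P_1P_2 = (15, 30, 15).
Using P_1: Π_1 has equation 15x + 30y + 15z = 60.
Substitute r = (8, 12, 11) + t(2, 5, 1) into the plane: 645 + 195t = 60, so t = -3.
Intersection: (8, 12, 11) + (-3)·(2, 5, 1) = (2, -3, 8).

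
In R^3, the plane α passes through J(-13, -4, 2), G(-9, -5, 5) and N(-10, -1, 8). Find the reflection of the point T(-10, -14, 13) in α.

(2, -2, 1)

JG = (4, -1, 3), JN = (3, 3, 6); a normal to α is JG × JN = (-15, -15, 15).
Using J: α has equation -15x - 15y + 15z = 285.
λ = (n·T − d)/|n|² = (555 − 285)/675 = 2/5.
Reflection = T − 2λn = (-10, -14, 13) − (4/5)·(-15, -15, 15) = (2, -2, 1).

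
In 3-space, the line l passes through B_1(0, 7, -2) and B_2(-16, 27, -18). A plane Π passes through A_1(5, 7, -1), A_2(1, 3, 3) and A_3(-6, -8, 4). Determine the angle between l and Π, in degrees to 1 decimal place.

A direction vector for l is B_2 − B_1 = (-16, 20, -16).
A_1A_2 = (-4, -4, 4), A_1A_3 = (-11, -15, 5); a normal to Π is A_1A_2 × A_1A_3 = (40, -24, 16).
Using A_1: Π has equation 40x - 24y + 16z = 16.
sin θ = |n·v| / (|n||v|) = |-1376| / (√2432 · √912) = 0.92393.
θ ≈ 67.5°.

67.5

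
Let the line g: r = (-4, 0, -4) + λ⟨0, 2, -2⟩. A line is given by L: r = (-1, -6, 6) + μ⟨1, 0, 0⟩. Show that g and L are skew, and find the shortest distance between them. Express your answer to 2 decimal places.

2.83

Common perpendicular direction n = (0, 2, -2) × (1, 0, 0) = (0, -2, -2).
With w = (-1, -6, 6) − (-4, 0, -4) = (3, -6, 10), w · n = -8.
Since n ≠ 0 the lines are not parallel, and w · n = -8 ≠ 0 so they do not intersect; hence they are skew.
Distance = |w · n| / |n| = |-8| / √8 ≈ 2.83.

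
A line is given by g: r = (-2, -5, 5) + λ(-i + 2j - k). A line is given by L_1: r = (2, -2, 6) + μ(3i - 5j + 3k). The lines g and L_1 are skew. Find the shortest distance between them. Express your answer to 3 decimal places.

Common perpendicular direction n = (-1, 2, -1) × (3, -5, 3) = (1, 0, -1).
With w = (2, -2, 6) − (-2, -5, 5) = (4, 3, 1), w · n = 3.
Distance = |w · n| / |n| = |3| / √2 ≈ 2.121.

2.121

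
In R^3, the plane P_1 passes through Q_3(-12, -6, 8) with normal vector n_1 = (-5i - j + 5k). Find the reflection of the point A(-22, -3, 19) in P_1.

P_1: n_1·r = n_1·Q_3 gives -5x - y + 5z = 106.
λ = (n·A − d)/|n|² = (208 − 106)/51 = 2.
Reflection = A − 2λn = (-22, -3, 19) − 4·(-5, -1, 5) = (-2, 1, -1).

(-2, 1, -1)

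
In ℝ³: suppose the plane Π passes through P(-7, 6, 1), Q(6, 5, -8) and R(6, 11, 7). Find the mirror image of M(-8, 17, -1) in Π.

(-4, -3, 7)

PQ = (13, -1, -9), PR = (13, 5, 6); a normal to Π is PQ × PR = (39, -195, 78).
Using P: Π has equation 39x - 195y + 78z = -1365.
λ = (n·M − d)/|n|² = (-3705 − (-1365))/45630 = -2/39.
Reflection = M − 2λn = (-8, 17, -1) − (-4/39)·(39, -195, 78) = (-4, -3, 7).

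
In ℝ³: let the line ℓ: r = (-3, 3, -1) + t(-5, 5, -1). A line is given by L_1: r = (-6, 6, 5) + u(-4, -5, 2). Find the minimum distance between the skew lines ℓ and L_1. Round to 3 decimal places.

6.267

Common perpendicular direction n = (-5, 5, -1) × (-4, -5, 2) = (5, 14, 45).
With w = (-6, 6, 5) − (-3, 3, -1) = (-3, 3, 6), w · n = 297.
Distance = |w · n| / |n| = |297| / √2246 ≈ 6.267.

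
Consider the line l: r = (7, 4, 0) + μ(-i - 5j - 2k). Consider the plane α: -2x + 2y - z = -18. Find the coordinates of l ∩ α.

(5, -6, -4)

Substitute r = (7, 4, 0) + t(-1, -5, -2) into the plane: -6 + (-6)t = -18, so t = 2.
Intersection: (7, 4, 0) + 2·(-1, -5, -2) = (5, -6, -4).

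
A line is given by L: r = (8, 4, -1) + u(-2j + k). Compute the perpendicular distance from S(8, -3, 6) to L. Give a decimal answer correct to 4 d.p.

3.1305

Taking (8, 4, -1) on L with direction v = (0, -2, 1): w = S − (8, 4, -1) = (0, -7, 7), and w × v = (7, 0, 0).
Distance = |w × v| / |v| = √49 / √5 ≈ 3.1305.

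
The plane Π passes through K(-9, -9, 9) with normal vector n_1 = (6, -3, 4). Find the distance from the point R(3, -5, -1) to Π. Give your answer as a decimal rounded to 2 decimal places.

2.56

Π: n_1·r = n_1·K gives 6x - 3y + 4z = 9.
n·R − d = (6)·(3) + (-3)·(-5) + (4)·(-1) − 9 = 20; |n| = √61.
Distance = |20| / √61 = 20/√61 ≈ 2.56.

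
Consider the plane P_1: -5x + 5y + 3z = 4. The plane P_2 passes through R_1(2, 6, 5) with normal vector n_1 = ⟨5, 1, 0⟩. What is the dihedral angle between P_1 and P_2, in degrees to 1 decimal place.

59.3

P_2: n_1·r = n_1·R_1 gives 5x + y = 16.
cos θ = |n₁·n₂| / (|n₁||n₂|) = |-20| / (√59 · √26).
θ = arccos(0.51064) ≈ 59.3°.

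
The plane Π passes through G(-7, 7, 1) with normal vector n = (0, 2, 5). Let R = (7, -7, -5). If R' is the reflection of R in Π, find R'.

Π: n·r = n·G gives 2y + 5z = 19.
λ = (n·R − d)/|n|² = (-39 − 19)/29 = -2.
Reflection = R − 2λn = (7, -7, -5) − (-4)·(0, 2, 5) = (7, 1, 15).

(7, 1, 15)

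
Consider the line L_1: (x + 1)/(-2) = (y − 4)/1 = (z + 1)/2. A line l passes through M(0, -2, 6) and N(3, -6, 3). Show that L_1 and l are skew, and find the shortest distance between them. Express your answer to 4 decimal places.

L_1 has direction (-2, 1, 2) through (-1, 4, -1).
A direction vector for l is N − M = (3, -4, -3).
Common perpendicular direction n = (-2, 1, 2) × (3, -4, -3) = (5, 0, 5).
With w = (0, -2, 6) − (-1, 4, -1) = (1, -6, 7), w · n = 40.
Since n ≠ 0 the lines are not parallel, and w · n = 40 ≠ 0 so they do not intersect; hence they are skew.
Distance = |w · n| / |n| = |40| / √50 ≈ 5.6569.

5.6569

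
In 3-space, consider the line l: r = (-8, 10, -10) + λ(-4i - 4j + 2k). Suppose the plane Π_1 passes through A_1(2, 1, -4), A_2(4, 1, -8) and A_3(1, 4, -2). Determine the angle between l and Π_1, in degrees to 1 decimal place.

A_1A_2 = (2, 0, -4), A_1A_3 = (-1, 3, 2); a normal to Π_1 is A_1A_2 × A_1A_3 = (12, 0, 6).
Using A_1: Π_1 has equation 12x + 6z = 0.
sin θ = |n·v| / (|n||v|) = |-36| / (√180 · √36) = 0.44721.
θ ≈ 26.6°.

26.6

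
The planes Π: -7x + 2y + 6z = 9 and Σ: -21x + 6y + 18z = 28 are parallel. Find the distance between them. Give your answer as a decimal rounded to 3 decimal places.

0.035

Rescale Σ by 1/3: -7x + 2y + 6z = 28/3. Then distance = |9 − (28/3)| / √89 ≈ 0.035.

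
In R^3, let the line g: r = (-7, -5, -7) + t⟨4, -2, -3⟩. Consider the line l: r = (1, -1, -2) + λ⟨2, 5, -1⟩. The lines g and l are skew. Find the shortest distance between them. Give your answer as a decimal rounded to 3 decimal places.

Common perpendicular direction n = (4, -2, -3) × (2, 5, -1) = (17, -2, 24).
With w = (1, -1, -2) − (-7, -5, -7) = (8, 4, 5), w · n = 248.
Distance = |w · n| / |n| = |248| / √869 ≈ 8.413.

8.413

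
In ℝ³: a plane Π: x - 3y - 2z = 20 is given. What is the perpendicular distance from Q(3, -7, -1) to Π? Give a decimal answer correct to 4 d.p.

n·Q − d = (1)·(3) + (-3)·(-7) + (-2)·(-1) − 20 = 6; |n| = √14.
Distance = |6| / √14 = 6/√14 ≈ 1.6036.

1.6036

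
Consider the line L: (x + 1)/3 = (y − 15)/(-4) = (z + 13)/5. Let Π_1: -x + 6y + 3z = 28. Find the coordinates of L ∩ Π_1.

L has direction (3, -4, 5) through (-1, 15, -13).
Substitute r = (-1, 15, -13) + t(3, -4, 5) into the plane: 52 + (-12)t = 28, so t = 2.
Intersection: (-1, 15, -13) + 2·(3, -4, 5) = (5, 7, -3).

(5, 7, -3)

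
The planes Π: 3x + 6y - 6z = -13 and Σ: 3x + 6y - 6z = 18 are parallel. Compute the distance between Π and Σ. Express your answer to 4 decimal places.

3.4444

Same normal n = (3, 6, -6) with |n| = √81; distance = |-13 − 18| / |n| = 31/√81 ≈ 3.4444.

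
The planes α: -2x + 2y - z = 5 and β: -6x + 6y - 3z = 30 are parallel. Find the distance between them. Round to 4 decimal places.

1.6667

Rescale β by 1/3: -2x + 2y - z = 10. Then distance = |5 − 10| / √9 ≈ 1.6667.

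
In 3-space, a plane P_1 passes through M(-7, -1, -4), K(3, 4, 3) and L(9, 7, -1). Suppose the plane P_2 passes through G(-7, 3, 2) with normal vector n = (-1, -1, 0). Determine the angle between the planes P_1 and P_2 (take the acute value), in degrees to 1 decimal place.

71.6

MK = (10, 5, 7), ML = (16, 8, 3); a normal to P_1 is MK × ML = (-41, 82, 0).
Using M: P_1 has equation -41x + 82y = 205.
P_2: n·r = n·G gives -x - y = 4.
cos θ = |n₁·n₂| / (|n₁||n₂|) = |-41| / (√8405 · √2).
θ = arccos(0.31623) ≈ 71.6°.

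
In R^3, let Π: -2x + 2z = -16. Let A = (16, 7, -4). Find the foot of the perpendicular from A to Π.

(10, 7, 2)

Foot = A − λn with λ = (n·A − d)/|n|² = (-40 − (-16))/8 = -3.
Foot = (16, 7, -4) − (-3)·(-2, 0, 2) = (10, 7, 2).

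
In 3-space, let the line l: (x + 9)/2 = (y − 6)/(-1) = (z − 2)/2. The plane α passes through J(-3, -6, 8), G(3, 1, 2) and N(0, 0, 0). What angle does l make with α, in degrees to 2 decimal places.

l has direction (2, -1, 2) through (-9, 6, 2).
JG = (6, 7, -6), JN = (3, 6, -8); a normal to α is JG × JN = (-20, 30, 15).
Using J: α has equation -20x + 30y + 15z = 0.
sin θ = |n·v| / (|n||v|) = |-40| / (√1525 · √9) = 0.34143.
θ ≈ 19.96°.

19.96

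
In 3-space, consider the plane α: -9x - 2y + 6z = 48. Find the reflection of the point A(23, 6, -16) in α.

λ = (n·A − d)/|n|² = (-315 − 48)/121 = -3.
Reflection = A − 2λn = (23, 6, -16) − (-6)·(-9, -2, 6) = (-31, -6, 20).

(-31, -6, 20)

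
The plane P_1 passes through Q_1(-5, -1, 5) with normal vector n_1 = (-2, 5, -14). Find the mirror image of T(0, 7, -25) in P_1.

P_1: n_1·r = n_1·Q_1 gives -2x + 5y - 14z = -65.
λ = (n·T − d)/|n|² = (385 − (-65))/225 = 2.
Reflection = T − 2λn = (0, 7, -25) − 4·(-2, 5, -14) = (8, -13, 31).

(8, -13, 31)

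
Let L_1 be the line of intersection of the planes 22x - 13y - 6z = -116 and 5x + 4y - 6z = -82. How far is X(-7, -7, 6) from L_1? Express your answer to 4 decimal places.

Direction of L_1: (22, -13, -6) × (5, 4, -6) = (102, 102, 153).
A point on L_1: solving the two plane equations with x = -8 gives (-8, -6, 3).
Taking (-8, -6, 3) on L_1 with direction v = (102, 102, 153): w = X − (-8, -6, 3) = (1, -1, 3), and w × v = (-459, 153, 204).
Distance = |w × v| / |v| = √275706 / √44217 ≈ 2.4971.

2.4971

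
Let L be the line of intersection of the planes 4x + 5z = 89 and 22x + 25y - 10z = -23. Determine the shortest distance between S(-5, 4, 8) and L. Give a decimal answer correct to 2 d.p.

10.78

Direction of L: (4, 0, 5) × (22, 25, -10) = (-125, 150, 100).
A point on L: solving the two plane equations with x = 11 gives (11, -7, 9).
Taking (11, -7, 9) on L with direction v = (-125, 150, 100): w = S − (11, -7, 9) = (-16, 11, -1), and w × v = (1250, 1725, -1025).
Distance = |w × v| / |v| = √5588750 / √48125 ≈ 10.78.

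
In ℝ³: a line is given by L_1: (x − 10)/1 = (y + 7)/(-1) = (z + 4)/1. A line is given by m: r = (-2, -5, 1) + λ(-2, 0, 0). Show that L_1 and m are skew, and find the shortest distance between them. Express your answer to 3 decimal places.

4.950

L_1 has direction (1, -1, 1) through (10, -7, -4).
Common perpendicular direction n = (1, -1, 1) × (-2, 0, 0) = (0, -2, -2).
With w = (-2, -5, 1) − (10, -7, -4) = (-12, 2, 5), w · n = -14.
Since n ≠ 0 the lines are not parallel, and w · n = -14 ≠ 0 so they do not intersect; hence they are skew.
Distance = |w · n| / |n| = |-14| / √8 ≈ 4.950.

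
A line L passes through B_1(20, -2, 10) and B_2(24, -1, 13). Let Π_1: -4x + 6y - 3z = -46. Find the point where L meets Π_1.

A direction vector for L is B_2 − B_1 = (4, 1, 3).
Substitute r = (20, -2, 10) + t(4, 1, 3) into the plane: -122 + (-19)t = -46, so t = -4.
Intersection: (20, -2, 10) + (-4)·(4, 1, 3) = (4, -6, -2).

(4, -6, -2)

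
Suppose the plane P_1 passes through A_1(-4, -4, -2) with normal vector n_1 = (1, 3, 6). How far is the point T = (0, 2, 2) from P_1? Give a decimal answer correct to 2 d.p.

P_1: n_1·r = n_1·A_1 gives x + 3y + 6z = -28.
n·T − d = (1)·(0) + (3)·(2) + (6)·(2) − (-28) = 46; |n| = √46.
Distance = |46| / √46 = 46/√46 ≈ 6.78.

6.78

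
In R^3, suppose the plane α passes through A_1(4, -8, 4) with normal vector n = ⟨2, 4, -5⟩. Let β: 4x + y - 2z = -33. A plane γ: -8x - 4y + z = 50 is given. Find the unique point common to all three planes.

(-5, -1, 6)

α: n·r = n·A_1 gives 2x + 4y - 5z = -44.
Solving the 3×3 linear system 2x + 4y - 5z = -44, 4x + y - 2z = -33, -8x - 4y + z = 50 (e.g. by elimination or Cramer's rule, determinant = 74) gives (-5, -1, 6).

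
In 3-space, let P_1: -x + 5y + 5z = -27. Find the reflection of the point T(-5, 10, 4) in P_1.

(-1, -10, -16)

λ = (n·T − d)/|n|² = (75 − (-27))/51 = 2.
Reflection = T − 2λn = (-5, 10, 4) − 4·(-1, 5, 5) = (-1, -10, -16).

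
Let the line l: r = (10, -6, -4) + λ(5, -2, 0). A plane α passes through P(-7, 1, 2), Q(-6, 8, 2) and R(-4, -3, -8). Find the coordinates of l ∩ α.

(-5, 0, -4)

PQ = (1, 7, 0), PR = (3, -4, -10); a normal to α is PQ × PR = (-70, 10, -25).
Using P: α has equation -70x + 10y - 25z = 450.
Substitute r = (10, -6, -4) + t(5, -2, 0) into the plane: -660 + (-370)t = 450, so t = -3.
Intersection: (10, -6, -4) + (-3)·(5, -2, 0) = (-5, 0, -4).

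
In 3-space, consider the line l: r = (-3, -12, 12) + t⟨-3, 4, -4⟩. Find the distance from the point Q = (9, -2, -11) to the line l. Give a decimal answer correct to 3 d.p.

Taking (-3, -12, 12) on l with direction v = (-3, 4, -4): w = Q − (-3, -12, 12) = (12, 10, -23), and w × v = (52, 117, 78).
Distance = |w × v| / |v| = √22477 / √41 ≈ 23.414.

23.414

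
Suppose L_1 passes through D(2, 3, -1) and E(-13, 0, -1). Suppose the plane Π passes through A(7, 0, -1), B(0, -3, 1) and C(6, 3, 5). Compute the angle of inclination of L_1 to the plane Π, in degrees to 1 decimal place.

A direction vector for L_1 is E − D = (-15, -3, 0).
AB = (-7, -3, 2), AC = (-1, 3, 6); a normal to Π is AB × AC = (-24, 40, -24).
Using A: Π has equation -24x + 40y - 24z = -144.
sin θ = |n·v| / (|n||v|) = |240| / (√2752 · √234) = 0.29907.
θ ≈ 17.4°.

17.4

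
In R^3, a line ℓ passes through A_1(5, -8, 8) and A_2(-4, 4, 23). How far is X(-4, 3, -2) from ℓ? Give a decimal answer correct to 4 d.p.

17.1225

A direction vector for ℓ is A_2 − A_1 = (-9, 12, 15).
Taking (5, -8, 8) on ℓ with direction v = (-9, 12, 15): w = X − (5, -8, 8) = (-9, 11, -10), and w × v = (285, 225, -9).
Distance = |w × v| / |v| = √131931 / √450 ≈ 17.1225.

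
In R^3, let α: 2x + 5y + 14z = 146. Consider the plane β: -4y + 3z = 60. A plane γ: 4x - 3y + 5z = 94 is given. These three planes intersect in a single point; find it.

(4, -6, 12)

Solving the 3×3 linear system 2x + 5y + 14z = 146, -4y + 3z = 60, 4x - 3y + 5z = 94 (e.g. by elimination or Cramer's rule, determinant = 262) gives (4, -6, 12).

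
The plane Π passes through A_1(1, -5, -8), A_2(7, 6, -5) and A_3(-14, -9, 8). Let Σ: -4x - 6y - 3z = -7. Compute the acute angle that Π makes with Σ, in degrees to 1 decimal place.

81.2

A_1A_2 = (6, 11, 3), A_1A_3 = (-15, -4, 16); a normal to Π is A_1A_2 × A_1A_3 = (188, -141, 141).
Using A_1: Π has equation 188x - 141y + 141z = -235.
cos θ = |n₁·n₂| / (|n₁||n₂|) = |-329| / (√75106 · √61).
θ = arccos(0.15371) ≈ 81.2°.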